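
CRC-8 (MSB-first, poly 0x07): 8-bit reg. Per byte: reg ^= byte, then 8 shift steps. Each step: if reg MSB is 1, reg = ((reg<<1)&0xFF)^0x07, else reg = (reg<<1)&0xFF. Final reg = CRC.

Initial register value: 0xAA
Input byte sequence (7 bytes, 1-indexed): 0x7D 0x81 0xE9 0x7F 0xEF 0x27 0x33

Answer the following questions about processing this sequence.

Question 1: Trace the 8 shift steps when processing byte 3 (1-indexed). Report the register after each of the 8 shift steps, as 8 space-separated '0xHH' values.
After byte 1 (0x7D): reg=0x2B
After byte 2 (0x81): reg=0x5F
Register before byte 3: 0x5F
After XOR with byte 0xE9: 0xB6

Answer: 0x6B 0xD6 0xAB 0x51 0xA2 0x43 0x86 0x0B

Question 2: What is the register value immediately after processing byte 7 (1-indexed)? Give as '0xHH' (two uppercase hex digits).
After byte 1 (0x7D): reg=0x2B
After byte 2 (0x81): reg=0x5F
After byte 3 (0xE9): reg=0x0B
After byte 4 (0x7F): reg=0x4B
After byte 5 (0xEF): reg=0x75
After byte 6 (0x27): reg=0xB9
After byte 7 (0x33): reg=0xBF

Answer: 0xBF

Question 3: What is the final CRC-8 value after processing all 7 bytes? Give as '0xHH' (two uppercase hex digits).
Answer: 0xBF

Derivation:
After byte 1 (0x7D): reg=0x2B
After byte 2 (0x81): reg=0x5F
After byte 3 (0xE9): reg=0x0B
After byte 4 (0x7F): reg=0x4B
After byte 5 (0xEF): reg=0x75
After byte 6 (0x27): reg=0xB9
After byte 7 (0x33): reg=0xBF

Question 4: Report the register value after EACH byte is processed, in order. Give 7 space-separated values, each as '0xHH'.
0x2B 0x5F 0x0B 0x4B 0x75 0xB9 0xBF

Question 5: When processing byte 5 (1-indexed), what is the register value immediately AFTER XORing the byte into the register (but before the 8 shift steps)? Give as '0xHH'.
Answer: 0xA4

Derivation:
Register before byte 5: 0x4B
Byte 5: 0xEF
0x4B XOR 0xEF = 0xA4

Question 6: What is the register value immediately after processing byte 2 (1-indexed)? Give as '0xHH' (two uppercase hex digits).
After byte 1 (0x7D): reg=0x2B
After byte 2 (0x81): reg=0x5F

Answer: 0x5F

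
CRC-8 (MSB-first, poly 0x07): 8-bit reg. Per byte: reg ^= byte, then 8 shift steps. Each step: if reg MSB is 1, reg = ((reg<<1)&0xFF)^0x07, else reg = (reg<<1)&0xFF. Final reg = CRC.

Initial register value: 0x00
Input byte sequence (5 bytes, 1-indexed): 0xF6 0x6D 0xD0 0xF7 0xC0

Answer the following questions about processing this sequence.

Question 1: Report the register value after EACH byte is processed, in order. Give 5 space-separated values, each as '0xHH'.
0xCC 0x6E 0x33 0x52 0xF7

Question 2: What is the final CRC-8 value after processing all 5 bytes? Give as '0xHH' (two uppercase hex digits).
After byte 1 (0xF6): reg=0xCC
After byte 2 (0x6D): reg=0x6E
After byte 3 (0xD0): reg=0x33
After byte 4 (0xF7): reg=0x52
After byte 5 (0xC0): reg=0xF7

Answer: 0xF7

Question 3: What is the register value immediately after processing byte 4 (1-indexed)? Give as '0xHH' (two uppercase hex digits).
Answer: 0x52

Derivation:
After byte 1 (0xF6): reg=0xCC
After byte 2 (0x6D): reg=0x6E
After byte 3 (0xD0): reg=0x33
After byte 4 (0xF7): reg=0x52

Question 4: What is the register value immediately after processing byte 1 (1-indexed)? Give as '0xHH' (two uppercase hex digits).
Answer: 0xCC

Derivation:
After byte 1 (0xF6): reg=0xCC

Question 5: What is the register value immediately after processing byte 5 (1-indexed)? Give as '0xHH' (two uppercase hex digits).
Answer: 0xF7

Derivation:
After byte 1 (0xF6): reg=0xCC
After byte 2 (0x6D): reg=0x6E
After byte 3 (0xD0): reg=0x33
After byte 4 (0xF7): reg=0x52
After byte 5 (0xC0): reg=0xF7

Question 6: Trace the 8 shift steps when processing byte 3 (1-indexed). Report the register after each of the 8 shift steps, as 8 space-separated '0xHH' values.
Answer: 0x7B 0xF6 0xEB 0xD1 0xA5 0x4D 0x9A 0x33

Derivation:
After byte 1 (0xF6): reg=0xCC
After byte 2 (0x6D): reg=0x6E
Register before byte 3: 0x6E
After XOR with byte 0xD0: 0xBE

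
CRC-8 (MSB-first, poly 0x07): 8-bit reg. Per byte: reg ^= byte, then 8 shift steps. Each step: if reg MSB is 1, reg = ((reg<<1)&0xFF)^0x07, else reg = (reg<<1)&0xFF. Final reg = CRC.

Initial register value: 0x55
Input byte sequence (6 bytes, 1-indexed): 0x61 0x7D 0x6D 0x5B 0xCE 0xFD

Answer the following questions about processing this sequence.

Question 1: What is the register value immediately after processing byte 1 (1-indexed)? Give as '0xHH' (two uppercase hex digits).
After byte 1 (0x61): reg=0x8C

Answer: 0x8C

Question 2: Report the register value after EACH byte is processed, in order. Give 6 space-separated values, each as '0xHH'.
0x8C 0xD9 0x05 0x9D 0xBE 0xCE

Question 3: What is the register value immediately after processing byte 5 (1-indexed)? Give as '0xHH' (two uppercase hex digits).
After byte 1 (0x61): reg=0x8C
After byte 2 (0x7D): reg=0xD9
After byte 3 (0x6D): reg=0x05
After byte 4 (0x5B): reg=0x9D
After byte 5 (0xCE): reg=0xBE

Answer: 0xBE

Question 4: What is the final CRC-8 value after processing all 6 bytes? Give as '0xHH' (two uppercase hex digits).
After byte 1 (0x61): reg=0x8C
After byte 2 (0x7D): reg=0xD9
After byte 3 (0x6D): reg=0x05
After byte 4 (0x5B): reg=0x9D
After byte 5 (0xCE): reg=0xBE
After byte 6 (0xFD): reg=0xCE

Answer: 0xCE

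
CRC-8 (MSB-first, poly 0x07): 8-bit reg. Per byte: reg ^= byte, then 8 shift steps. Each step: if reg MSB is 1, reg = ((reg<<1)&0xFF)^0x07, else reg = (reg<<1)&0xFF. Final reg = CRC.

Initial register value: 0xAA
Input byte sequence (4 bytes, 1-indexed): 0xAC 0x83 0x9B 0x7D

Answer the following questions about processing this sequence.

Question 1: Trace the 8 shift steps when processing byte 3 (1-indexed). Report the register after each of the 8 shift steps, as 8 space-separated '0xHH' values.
After byte 1 (0xAC): reg=0x12
After byte 2 (0x83): reg=0xFE
Register before byte 3: 0xFE
After XOR with byte 0x9B: 0x65

Answer: 0xCA 0x93 0x21 0x42 0x84 0x0F 0x1E 0x3C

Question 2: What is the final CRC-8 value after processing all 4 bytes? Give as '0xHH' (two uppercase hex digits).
Answer: 0xC0

Derivation:
After byte 1 (0xAC): reg=0x12
After byte 2 (0x83): reg=0xFE
After byte 3 (0x9B): reg=0x3C
After byte 4 (0x7D): reg=0xC0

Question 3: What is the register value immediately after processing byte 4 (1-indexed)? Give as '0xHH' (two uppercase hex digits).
Answer: 0xC0

Derivation:
After byte 1 (0xAC): reg=0x12
After byte 2 (0x83): reg=0xFE
After byte 3 (0x9B): reg=0x3C
After byte 4 (0x7D): reg=0xC0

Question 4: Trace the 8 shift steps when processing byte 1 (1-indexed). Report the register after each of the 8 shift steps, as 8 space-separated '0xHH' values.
Register before byte 1: 0xAA
After XOR with byte 0xAC: 0x06

Answer: 0x0C 0x18 0x30 0x60 0xC0 0x87 0x09 0x12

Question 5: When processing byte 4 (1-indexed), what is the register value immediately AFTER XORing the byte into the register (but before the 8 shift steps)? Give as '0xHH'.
Answer: 0x41

Derivation:
Register before byte 4: 0x3C
Byte 4: 0x7D
0x3C XOR 0x7D = 0x41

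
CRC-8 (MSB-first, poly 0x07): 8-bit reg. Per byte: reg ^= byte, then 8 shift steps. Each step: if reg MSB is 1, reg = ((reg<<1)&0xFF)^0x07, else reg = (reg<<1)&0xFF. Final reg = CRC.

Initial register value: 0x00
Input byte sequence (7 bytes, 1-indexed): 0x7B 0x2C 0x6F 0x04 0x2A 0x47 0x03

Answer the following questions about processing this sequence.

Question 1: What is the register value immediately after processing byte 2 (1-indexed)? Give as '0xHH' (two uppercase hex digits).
Answer: 0xF1

Derivation:
After byte 1 (0x7B): reg=0x66
After byte 2 (0x2C): reg=0xF1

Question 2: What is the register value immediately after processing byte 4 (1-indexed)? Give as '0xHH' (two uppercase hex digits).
After byte 1 (0x7B): reg=0x66
After byte 2 (0x2C): reg=0xF1
After byte 3 (0x6F): reg=0xD3
After byte 4 (0x04): reg=0x2B

Answer: 0x2B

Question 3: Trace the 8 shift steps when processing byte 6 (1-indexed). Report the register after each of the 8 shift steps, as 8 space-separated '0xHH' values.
After byte 1 (0x7B): reg=0x66
After byte 2 (0x2C): reg=0xF1
After byte 3 (0x6F): reg=0xD3
After byte 4 (0x04): reg=0x2B
After byte 5 (0x2A): reg=0x07
Register before byte 6: 0x07
After XOR with byte 0x47: 0x40

Answer: 0x80 0x07 0x0E 0x1C 0x38 0x70 0xE0 0xC7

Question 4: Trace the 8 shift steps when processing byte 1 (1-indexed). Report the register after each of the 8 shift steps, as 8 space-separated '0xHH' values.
Answer: 0xF6 0xEB 0xD1 0xA5 0x4D 0x9A 0x33 0x66

Derivation:
Register before byte 1: 0x00
After XOR with byte 0x7B: 0x7B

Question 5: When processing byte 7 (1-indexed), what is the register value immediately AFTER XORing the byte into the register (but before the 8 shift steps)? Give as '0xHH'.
Answer: 0xC4

Derivation:
Register before byte 7: 0xC7
Byte 7: 0x03
0xC7 XOR 0x03 = 0xC4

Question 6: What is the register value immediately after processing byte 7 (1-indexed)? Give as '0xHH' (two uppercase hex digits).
After byte 1 (0x7B): reg=0x66
After byte 2 (0x2C): reg=0xF1
After byte 3 (0x6F): reg=0xD3
After byte 4 (0x04): reg=0x2B
After byte 5 (0x2A): reg=0x07
After byte 6 (0x47): reg=0xC7
After byte 7 (0x03): reg=0x52

Answer: 0x52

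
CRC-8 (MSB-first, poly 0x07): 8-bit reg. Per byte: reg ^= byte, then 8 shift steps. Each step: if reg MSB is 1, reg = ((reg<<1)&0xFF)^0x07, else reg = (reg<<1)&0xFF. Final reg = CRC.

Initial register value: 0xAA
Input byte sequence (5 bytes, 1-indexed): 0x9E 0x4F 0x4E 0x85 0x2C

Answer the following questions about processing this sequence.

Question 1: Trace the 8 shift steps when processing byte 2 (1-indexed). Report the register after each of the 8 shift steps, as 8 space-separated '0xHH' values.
After byte 1 (0x9E): reg=0x8C
Register before byte 2: 0x8C
After XOR with byte 0x4F: 0xC3

Answer: 0x81 0x05 0x0A 0x14 0x28 0x50 0xA0 0x47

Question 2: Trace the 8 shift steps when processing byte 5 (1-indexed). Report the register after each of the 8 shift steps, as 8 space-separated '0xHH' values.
Answer: 0x06 0x0C 0x18 0x30 0x60 0xC0 0x87 0x09

Derivation:
After byte 1 (0x9E): reg=0x8C
After byte 2 (0x4F): reg=0x47
After byte 3 (0x4E): reg=0x3F
After byte 4 (0x85): reg=0x2F
Register before byte 5: 0x2F
After XOR with byte 0x2C: 0x03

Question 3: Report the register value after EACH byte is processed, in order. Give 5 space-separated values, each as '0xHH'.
0x8C 0x47 0x3F 0x2F 0x09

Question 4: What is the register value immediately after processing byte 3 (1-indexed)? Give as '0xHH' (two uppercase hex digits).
After byte 1 (0x9E): reg=0x8C
After byte 2 (0x4F): reg=0x47
After byte 3 (0x4E): reg=0x3F

Answer: 0x3F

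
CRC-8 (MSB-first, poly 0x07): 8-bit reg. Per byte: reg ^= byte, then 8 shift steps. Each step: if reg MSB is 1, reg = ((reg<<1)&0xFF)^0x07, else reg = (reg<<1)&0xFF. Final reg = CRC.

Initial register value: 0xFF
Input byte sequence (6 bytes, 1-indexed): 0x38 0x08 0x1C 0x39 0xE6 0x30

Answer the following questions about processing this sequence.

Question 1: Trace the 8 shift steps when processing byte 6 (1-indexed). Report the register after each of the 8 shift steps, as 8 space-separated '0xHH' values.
After byte 1 (0x38): reg=0x5B
After byte 2 (0x08): reg=0xBE
After byte 3 (0x1C): reg=0x67
After byte 4 (0x39): reg=0x9D
After byte 5 (0xE6): reg=0x66
Register before byte 6: 0x66
After XOR with byte 0x30: 0x56

Answer: 0xAC 0x5F 0xBE 0x7B 0xF6 0xEB 0xD1 0xA5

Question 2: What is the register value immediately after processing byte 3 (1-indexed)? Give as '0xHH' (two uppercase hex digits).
After byte 1 (0x38): reg=0x5B
After byte 2 (0x08): reg=0xBE
After byte 3 (0x1C): reg=0x67

Answer: 0x67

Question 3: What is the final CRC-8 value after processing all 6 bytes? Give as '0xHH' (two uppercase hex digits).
Answer: 0xA5

Derivation:
After byte 1 (0x38): reg=0x5B
After byte 2 (0x08): reg=0xBE
After byte 3 (0x1C): reg=0x67
After byte 4 (0x39): reg=0x9D
After byte 5 (0xE6): reg=0x66
After byte 6 (0x30): reg=0xA5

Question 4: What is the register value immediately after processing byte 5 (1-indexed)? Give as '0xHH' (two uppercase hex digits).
After byte 1 (0x38): reg=0x5B
After byte 2 (0x08): reg=0xBE
After byte 3 (0x1C): reg=0x67
After byte 4 (0x39): reg=0x9D
After byte 5 (0xE6): reg=0x66

Answer: 0x66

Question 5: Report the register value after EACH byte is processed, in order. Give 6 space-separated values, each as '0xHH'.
0x5B 0xBE 0x67 0x9D 0x66 0xA5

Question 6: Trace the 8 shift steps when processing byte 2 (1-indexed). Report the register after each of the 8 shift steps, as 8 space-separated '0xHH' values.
Answer: 0xA6 0x4B 0x96 0x2B 0x56 0xAC 0x5F 0xBE

Derivation:
After byte 1 (0x38): reg=0x5B
Register before byte 2: 0x5B
After XOR with byte 0x08: 0x53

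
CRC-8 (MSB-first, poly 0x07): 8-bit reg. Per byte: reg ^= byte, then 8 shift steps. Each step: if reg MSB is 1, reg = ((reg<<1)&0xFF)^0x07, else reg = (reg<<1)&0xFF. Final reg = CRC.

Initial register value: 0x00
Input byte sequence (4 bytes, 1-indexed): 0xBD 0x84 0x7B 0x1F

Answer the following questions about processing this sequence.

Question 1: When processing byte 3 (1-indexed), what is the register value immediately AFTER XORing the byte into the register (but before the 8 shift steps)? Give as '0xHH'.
Register before byte 3: 0x33
Byte 3: 0x7B
0x33 XOR 0x7B = 0x48

Answer: 0x48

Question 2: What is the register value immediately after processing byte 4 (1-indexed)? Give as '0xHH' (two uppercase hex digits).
After byte 1 (0xBD): reg=0x3A
After byte 2 (0x84): reg=0x33
After byte 3 (0x7B): reg=0xFF
After byte 4 (0x1F): reg=0xAE

Answer: 0xAE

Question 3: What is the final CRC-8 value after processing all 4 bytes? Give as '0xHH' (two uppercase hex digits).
After byte 1 (0xBD): reg=0x3A
After byte 2 (0x84): reg=0x33
After byte 3 (0x7B): reg=0xFF
After byte 4 (0x1F): reg=0xAE

Answer: 0xAE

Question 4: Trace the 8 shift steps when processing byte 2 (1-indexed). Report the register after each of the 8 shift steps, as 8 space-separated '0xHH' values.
Answer: 0x7B 0xF6 0xEB 0xD1 0xA5 0x4D 0x9A 0x33

Derivation:
After byte 1 (0xBD): reg=0x3A
Register before byte 2: 0x3A
After XOR with byte 0x84: 0xBE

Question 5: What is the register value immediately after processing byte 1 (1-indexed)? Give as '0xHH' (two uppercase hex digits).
After byte 1 (0xBD): reg=0x3A

Answer: 0x3A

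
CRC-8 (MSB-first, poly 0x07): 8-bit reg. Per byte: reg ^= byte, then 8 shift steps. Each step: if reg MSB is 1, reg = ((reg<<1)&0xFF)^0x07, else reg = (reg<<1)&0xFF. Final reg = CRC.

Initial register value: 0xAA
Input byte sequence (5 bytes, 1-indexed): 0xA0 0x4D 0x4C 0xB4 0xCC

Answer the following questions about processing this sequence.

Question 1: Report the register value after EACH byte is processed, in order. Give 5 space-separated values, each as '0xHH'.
0x36 0x66 0xD6 0x29 0xB5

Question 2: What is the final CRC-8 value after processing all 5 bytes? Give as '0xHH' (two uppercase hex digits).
After byte 1 (0xA0): reg=0x36
After byte 2 (0x4D): reg=0x66
After byte 3 (0x4C): reg=0xD6
After byte 4 (0xB4): reg=0x29
After byte 5 (0xCC): reg=0xB5

Answer: 0xB5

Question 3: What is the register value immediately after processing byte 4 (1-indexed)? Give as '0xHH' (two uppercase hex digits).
Answer: 0x29

Derivation:
After byte 1 (0xA0): reg=0x36
After byte 2 (0x4D): reg=0x66
After byte 3 (0x4C): reg=0xD6
After byte 4 (0xB4): reg=0x29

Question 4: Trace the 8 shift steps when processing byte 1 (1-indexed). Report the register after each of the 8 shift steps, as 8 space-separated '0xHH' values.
Register before byte 1: 0xAA
After XOR with byte 0xA0: 0x0A

Answer: 0x14 0x28 0x50 0xA0 0x47 0x8E 0x1B 0x36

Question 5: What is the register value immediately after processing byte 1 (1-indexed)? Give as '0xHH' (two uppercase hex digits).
After byte 1 (0xA0): reg=0x36

Answer: 0x36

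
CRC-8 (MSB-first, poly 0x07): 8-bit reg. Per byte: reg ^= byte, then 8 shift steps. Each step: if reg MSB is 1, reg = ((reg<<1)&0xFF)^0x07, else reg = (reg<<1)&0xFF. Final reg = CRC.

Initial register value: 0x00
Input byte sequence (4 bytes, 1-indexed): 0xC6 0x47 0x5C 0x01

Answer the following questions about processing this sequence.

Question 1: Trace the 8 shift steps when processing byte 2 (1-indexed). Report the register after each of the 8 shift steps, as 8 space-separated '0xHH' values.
Answer: 0x36 0x6C 0xD8 0xB7 0x69 0xD2 0xA3 0x41

Derivation:
After byte 1 (0xC6): reg=0x5C
Register before byte 2: 0x5C
After XOR with byte 0x47: 0x1B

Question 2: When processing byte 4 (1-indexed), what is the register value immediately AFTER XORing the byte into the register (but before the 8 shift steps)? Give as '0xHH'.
Answer: 0x52

Derivation:
Register before byte 4: 0x53
Byte 4: 0x01
0x53 XOR 0x01 = 0x52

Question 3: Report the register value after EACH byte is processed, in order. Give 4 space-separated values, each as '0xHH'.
0x5C 0x41 0x53 0xB9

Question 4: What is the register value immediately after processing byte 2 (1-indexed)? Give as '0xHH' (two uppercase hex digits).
Answer: 0x41

Derivation:
After byte 1 (0xC6): reg=0x5C
After byte 2 (0x47): reg=0x41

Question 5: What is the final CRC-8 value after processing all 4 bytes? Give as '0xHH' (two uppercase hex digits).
After byte 1 (0xC6): reg=0x5C
After byte 2 (0x47): reg=0x41
After byte 3 (0x5C): reg=0x53
After byte 4 (0x01): reg=0xB9

Answer: 0xB9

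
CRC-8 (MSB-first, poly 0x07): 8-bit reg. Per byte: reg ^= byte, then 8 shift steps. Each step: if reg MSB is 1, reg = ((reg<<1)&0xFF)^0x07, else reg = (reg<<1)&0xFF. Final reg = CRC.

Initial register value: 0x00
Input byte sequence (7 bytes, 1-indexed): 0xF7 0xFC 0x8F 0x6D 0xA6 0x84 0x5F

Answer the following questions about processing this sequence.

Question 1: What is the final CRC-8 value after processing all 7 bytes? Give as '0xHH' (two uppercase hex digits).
Answer: 0x3B

Derivation:
After byte 1 (0xF7): reg=0xCB
After byte 2 (0xFC): reg=0x85
After byte 3 (0x8F): reg=0x36
After byte 4 (0x6D): reg=0x86
After byte 5 (0xA6): reg=0xE0
After byte 6 (0x84): reg=0x3B
After byte 7 (0x5F): reg=0x3B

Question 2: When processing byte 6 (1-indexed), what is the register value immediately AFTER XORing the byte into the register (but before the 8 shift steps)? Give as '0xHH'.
Answer: 0x64

Derivation:
Register before byte 6: 0xE0
Byte 6: 0x84
0xE0 XOR 0x84 = 0x64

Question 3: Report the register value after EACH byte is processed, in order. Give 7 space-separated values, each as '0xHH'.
0xCB 0x85 0x36 0x86 0xE0 0x3B 0x3B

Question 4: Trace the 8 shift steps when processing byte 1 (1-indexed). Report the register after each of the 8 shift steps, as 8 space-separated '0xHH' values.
Register before byte 1: 0x00
After XOR with byte 0xF7: 0xF7

Answer: 0xE9 0xD5 0xAD 0x5D 0xBA 0x73 0xE6 0xCB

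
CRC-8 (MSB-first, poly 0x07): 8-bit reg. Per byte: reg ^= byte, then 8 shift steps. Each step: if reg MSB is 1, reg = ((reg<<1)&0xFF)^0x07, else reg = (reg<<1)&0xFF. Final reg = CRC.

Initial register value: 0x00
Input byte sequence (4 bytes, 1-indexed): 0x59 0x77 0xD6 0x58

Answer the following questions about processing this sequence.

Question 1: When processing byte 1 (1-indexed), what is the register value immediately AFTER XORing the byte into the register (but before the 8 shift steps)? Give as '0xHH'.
Answer: 0x59

Derivation:
Register before byte 1: 0x00
Byte 1: 0x59
0x00 XOR 0x59 = 0x59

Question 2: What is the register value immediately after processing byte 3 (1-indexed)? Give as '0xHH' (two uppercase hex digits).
After byte 1 (0x59): reg=0x88
After byte 2 (0x77): reg=0xF3
After byte 3 (0xD6): reg=0xFB

Answer: 0xFB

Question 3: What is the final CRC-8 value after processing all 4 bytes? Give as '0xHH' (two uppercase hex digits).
Answer: 0x60

Derivation:
After byte 1 (0x59): reg=0x88
After byte 2 (0x77): reg=0xF3
After byte 3 (0xD6): reg=0xFB
After byte 4 (0x58): reg=0x60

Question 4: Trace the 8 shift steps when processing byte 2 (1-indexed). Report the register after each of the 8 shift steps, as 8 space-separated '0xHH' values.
After byte 1 (0x59): reg=0x88
Register before byte 2: 0x88
After XOR with byte 0x77: 0xFF

Answer: 0xF9 0xF5 0xED 0xDD 0xBD 0x7D 0xFA 0xF3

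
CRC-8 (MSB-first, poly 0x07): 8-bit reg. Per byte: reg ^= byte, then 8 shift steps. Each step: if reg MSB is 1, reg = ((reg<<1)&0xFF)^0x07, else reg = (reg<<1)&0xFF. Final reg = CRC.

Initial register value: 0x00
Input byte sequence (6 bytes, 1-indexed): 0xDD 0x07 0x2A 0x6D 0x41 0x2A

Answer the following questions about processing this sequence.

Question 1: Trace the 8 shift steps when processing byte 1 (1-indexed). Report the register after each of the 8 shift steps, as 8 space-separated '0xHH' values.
Answer: 0xBD 0x7D 0xFA 0xF3 0xE1 0xC5 0x8D 0x1D

Derivation:
Register before byte 1: 0x00
After XOR with byte 0xDD: 0xDD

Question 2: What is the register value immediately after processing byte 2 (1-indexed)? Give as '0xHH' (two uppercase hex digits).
After byte 1 (0xDD): reg=0x1D
After byte 2 (0x07): reg=0x46

Answer: 0x46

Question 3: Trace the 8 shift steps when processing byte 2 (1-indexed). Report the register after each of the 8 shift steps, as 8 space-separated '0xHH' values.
After byte 1 (0xDD): reg=0x1D
Register before byte 2: 0x1D
After XOR with byte 0x07: 0x1A

Answer: 0x34 0x68 0xD0 0xA7 0x49 0x92 0x23 0x46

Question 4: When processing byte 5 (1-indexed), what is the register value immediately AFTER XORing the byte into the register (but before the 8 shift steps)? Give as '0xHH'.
Register before byte 5: 0x0D
Byte 5: 0x41
0x0D XOR 0x41 = 0x4C

Answer: 0x4C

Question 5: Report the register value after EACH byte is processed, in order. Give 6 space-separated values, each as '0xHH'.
0x1D 0x46 0x03 0x0D 0xE3 0x71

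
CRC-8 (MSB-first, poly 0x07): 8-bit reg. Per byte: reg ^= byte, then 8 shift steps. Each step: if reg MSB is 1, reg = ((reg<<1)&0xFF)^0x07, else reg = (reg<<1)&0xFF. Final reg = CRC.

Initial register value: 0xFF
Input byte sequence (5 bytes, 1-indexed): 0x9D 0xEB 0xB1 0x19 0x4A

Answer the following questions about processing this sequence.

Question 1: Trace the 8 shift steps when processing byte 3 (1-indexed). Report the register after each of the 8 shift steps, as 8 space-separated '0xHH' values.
Answer: 0xE5 0xCD 0x9D 0x3D 0x7A 0xF4 0xEF 0xD9

Derivation:
After byte 1 (0x9D): reg=0x29
After byte 2 (0xEB): reg=0x40
Register before byte 3: 0x40
After XOR with byte 0xB1: 0xF1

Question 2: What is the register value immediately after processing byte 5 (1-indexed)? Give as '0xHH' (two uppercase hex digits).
After byte 1 (0x9D): reg=0x29
After byte 2 (0xEB): reg=0x40
After byte 3 (0xB1): reg=0xD9
After byte 4 (0x19): reg=0x4E
After byte 5 (0x4A): reg=0x1C

Answer: 0x1C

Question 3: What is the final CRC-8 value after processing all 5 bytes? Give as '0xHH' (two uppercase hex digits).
Answer: 0x1C

Derivation:
After byte 1 (0x9D): reg=0x29
After byte 2 (0xEB): reg=0x40
After byte 3 (0xB1): reg=0xD9
After byte 4 (0x19): reg=0x4E
After byte 5 (0x4A): reg=0x1C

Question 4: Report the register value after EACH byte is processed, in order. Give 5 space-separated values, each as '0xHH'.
0x29 0x40 0xD9 0x4E 0x1C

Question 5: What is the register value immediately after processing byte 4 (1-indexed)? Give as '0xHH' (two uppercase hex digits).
Answer: 0x4E

Derivation:
After byte 1 (0x9D): reg=0x29
After byte 2 (0xEB): reg=0x40
After byte 3 (0xB1): reg=0xD9
After byte 4 (0x19): reg=0x4E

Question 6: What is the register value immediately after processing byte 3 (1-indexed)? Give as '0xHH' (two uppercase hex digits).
After byte 1 (0x9D): reg=0x29
After byte 2 (0xEB): reg=0x40
After byte 3 (0xB1): reg=0xD9

Answer: 0xD9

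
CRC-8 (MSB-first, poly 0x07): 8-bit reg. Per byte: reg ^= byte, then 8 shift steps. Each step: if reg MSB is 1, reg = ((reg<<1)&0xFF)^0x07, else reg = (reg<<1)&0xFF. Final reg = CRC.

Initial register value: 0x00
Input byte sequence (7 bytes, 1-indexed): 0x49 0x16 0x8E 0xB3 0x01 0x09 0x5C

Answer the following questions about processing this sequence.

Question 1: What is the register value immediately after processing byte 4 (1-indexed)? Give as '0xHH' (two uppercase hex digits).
Answer: 0x92

Derivation:
After byte 1 (0x49): reg=0xF8
After byte 2 (0x16): reg=0x84
After byte 3 (0x8E): reg=0x36
After byte 4 (0xB3): reg=0x92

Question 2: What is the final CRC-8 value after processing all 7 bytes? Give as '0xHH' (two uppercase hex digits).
After byte 1 (0x49): reg=0xF8
After byte 2 (0x16): reg=0x84
After byte 3 (0x8E): reg=0x36
After byte 4 (0xB3): reg=0x92
After byte 5 (0x01): reg=0xF0
After byte 6 (0x09): reg=0xE1
After byte 7 (0x5C): reg=0x3A

Answer: 0x3A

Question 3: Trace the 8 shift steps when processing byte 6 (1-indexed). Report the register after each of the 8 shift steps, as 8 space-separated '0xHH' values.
After byte 1 (0x49): reg=0xF8
After byte 2 (0x16): reg=0x84
After byte 3 (0x8E): reg=0x36
After byte 4 (0xB3): reg=0x92
After byte 5 (0x01): reg=0xF0
Register before byte 6: 0xF0
After XOR with byte 0x09: 0xF9

Answer: 0xF5 0xED 0xDD 0xBD 0x7D 0xFA 0xF3 0xE1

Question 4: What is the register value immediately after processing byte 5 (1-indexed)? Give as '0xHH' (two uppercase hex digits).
After byte 1 (0x49): reg=0xF8
After byte 2 (0x16): reg=0x84
After byte 3 (0x8E): reg=0x36
After byte 4 (0xB3): reg=0x92
After byte 5 (0x01): reg=0xF0

Answer: 0xF0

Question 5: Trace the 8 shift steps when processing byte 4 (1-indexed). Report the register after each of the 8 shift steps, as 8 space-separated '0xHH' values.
After byte 1 (0x49): reg=0xF8
After byte 2 (0x16): reg=0x84
After byte 3 (0x8E): reg=0x36
Register before byte 4: 0x36
After XOR with byte 0xB3: 0x85

Answer: 0x0D 0x1A 0x34 0x68 0xD0 0xA7 0x49 0x92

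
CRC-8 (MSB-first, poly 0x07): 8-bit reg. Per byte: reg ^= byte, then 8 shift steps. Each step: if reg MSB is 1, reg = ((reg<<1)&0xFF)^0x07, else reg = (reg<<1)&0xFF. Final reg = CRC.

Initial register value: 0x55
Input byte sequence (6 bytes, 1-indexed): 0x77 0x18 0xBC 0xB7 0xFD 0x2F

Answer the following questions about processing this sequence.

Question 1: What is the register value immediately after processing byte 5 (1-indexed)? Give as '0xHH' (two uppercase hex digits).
Answer: 0xBE

Derivation:
After byte 1 (0x77): reg=0xEE
After byte 2 (0x18): reg=0xCC
After byte 3 (0xBC): reg=0x57
After byte 4 (0xB7): reg=0xAE
After byte 5 (0xFD): reg=0xBE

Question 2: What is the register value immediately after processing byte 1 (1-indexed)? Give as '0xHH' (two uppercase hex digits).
Answer: 0xEE

Derivation:
After byte 1 (0x77): reg=0xEE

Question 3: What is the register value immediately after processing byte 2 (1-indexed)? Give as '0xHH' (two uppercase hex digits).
After byte 1 (0x77): reg=0xEE
After byte 2 (0x18): reg=0xCC

Answer: 0xCC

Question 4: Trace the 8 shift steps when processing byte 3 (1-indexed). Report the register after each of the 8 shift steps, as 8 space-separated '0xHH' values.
After byte 1 (0x77): reg=0xEE
After byte 2 (0x18): reg=0xCC
Register before byte 3: 0xCC
After XOR with byte 0xBC: 0x70

Answer: 0xE0 0xC7 0x89 0x15 0x2A 0x54 0xA8 0x57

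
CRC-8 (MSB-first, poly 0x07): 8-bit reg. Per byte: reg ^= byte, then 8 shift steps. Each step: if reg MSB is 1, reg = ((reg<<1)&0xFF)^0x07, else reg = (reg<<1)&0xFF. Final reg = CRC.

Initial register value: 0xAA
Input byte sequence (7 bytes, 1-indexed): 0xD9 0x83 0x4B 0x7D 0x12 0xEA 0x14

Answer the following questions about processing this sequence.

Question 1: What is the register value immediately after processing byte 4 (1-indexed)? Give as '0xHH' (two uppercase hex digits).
Answer: 0x06

Derivation:
After byte 1 (0xD9): reg=0x5E
After byte 2 (0x83): reg=0x1D
After byte 3 (0x4B): reg=0xA5
After byte 4 (0x7D): reg=0x06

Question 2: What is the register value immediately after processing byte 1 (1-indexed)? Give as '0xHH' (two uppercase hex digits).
Answer: 0x5E

Derivation:
After byte 1 (0xD9): reg=0x5E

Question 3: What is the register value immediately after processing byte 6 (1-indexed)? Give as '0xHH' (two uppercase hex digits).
After byte 1 (0xD9): reg=0x5E
After byte 2 (0x83): reg=0x1D
After byte 3 (0x4B): reg=0xA5
After byte 4 (0x7D): reg=0x06
After byte 5 (0x12): reg=0x6C
After byte 6 (0xEA): reg=0x9B

Answer: 0x9B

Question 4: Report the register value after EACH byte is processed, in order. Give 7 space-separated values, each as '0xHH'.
0x5E 0x1D 0xA5 0x06 0x6C 0x9B 0xA4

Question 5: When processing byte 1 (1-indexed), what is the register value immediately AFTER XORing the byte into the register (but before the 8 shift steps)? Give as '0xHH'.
Register before byte 1: 0xAA
Byte 1: 0xD9
0xAA XOR 0xD9 = 0x73

Answer: 0x73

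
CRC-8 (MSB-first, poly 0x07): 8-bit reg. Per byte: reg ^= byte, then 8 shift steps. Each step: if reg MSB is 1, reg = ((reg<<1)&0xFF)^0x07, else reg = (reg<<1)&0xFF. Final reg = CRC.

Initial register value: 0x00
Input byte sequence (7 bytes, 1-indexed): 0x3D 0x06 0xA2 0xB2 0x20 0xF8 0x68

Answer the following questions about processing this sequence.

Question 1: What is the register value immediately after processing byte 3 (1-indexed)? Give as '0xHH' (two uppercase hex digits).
Answer: 0x69

Derivation:
After byte 1 (0x3D): reg=0xB3
After byte 2 (0x06): reg=0x02
After byte 3 (0xA2): reg=0x69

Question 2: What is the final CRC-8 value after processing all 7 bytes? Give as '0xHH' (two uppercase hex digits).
Answer: 0xA7

Derivation:
After byte 1 (0x3D): reg=0xB3
After byte 2 (0x06): reg=0x02
After byte 3 (0xA2): reg=0x69
After byte 4 (0xB2): reg=0x0F
After byte 5 (0x20): reg=0xCD
After byte 6 (0xF8): reg=0x8B
After byte 7 (0x68): reg=0xA7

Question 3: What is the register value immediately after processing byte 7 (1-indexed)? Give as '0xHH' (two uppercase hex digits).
Answer: 0xA7

Derivation:
After byte 1 (0x3D): reg=0xB3
After byte 2 (0x06): reg=0x02
After byte 3 (0xA2): reg=0x69
After byte 4 (0xB2): reg=0x0F
After byte 5 (0x20): reg=0xCD
After byte 6 (0xF8): reg=0x8B
After byte 7 (0x68): reg=0xA7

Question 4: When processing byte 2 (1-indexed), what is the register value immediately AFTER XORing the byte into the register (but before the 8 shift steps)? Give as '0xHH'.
Register before byte 2: 0xB3
Byte 2: 0x06
0xB3 XOR 0x06 = 0xB5

Answer: 0xB5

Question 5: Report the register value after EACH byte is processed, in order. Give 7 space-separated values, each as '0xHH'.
0xB3 0x02 0x69 0x0F 0xCD 0x8B 0xA7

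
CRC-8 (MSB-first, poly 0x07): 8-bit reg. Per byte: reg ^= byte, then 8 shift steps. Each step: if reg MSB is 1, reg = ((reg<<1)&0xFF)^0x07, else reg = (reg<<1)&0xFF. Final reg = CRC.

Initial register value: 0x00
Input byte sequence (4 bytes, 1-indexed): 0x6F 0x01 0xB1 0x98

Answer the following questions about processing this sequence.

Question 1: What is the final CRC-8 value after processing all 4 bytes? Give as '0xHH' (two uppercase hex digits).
Answer: 0x77

Derivation:
After byte 1 (0x6F): reg=0x0A
After byte 2 (0x01): reg=0x31
After byte 3 (0xB1): reg=0x89
After byte 4 (0x98): reg=0x77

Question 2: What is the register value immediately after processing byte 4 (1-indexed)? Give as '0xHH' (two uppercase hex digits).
Answer: 0x77

Derivation:
After byte 1 (0x6F): reg=0x0A
After byte 2 (0x01): reg=0x31
After byte 3 (0xB1): reg=0x89
After byte 4 (0x98): reg=0x77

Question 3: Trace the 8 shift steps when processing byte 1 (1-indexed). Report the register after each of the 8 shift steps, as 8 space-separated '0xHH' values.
Answer: 0xDE 0xBB 0x71 0xE2 0xC3 0x81 0x05 0x0A

Derivation:
Register before byte 1: 0x00
After XOR with byte 0x6F: 0x6F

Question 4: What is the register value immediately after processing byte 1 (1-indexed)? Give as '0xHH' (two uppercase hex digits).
After byte 1 (0x6F): reg=0x0A

Answer: 0x0A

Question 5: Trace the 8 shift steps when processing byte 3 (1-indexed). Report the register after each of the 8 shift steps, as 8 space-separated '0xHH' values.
Answer: 0x07 0x0E 0x1C 0x38 0x70 0xE0 0xC7 0x89

Derivation:
After byte 1 (0x6F): reg=0x0A
After byte 2 (0x01): reg=0x31
Register before byte 3: 0x31
After XOR with byte 0xB1: 0x80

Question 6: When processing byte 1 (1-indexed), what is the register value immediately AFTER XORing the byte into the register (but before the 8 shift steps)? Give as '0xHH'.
Answer: 0x6F

Derivation:
Register before byte 1: 0x00
Byte 1: 0x6F
0x00 XOR 0x6F = 0x6F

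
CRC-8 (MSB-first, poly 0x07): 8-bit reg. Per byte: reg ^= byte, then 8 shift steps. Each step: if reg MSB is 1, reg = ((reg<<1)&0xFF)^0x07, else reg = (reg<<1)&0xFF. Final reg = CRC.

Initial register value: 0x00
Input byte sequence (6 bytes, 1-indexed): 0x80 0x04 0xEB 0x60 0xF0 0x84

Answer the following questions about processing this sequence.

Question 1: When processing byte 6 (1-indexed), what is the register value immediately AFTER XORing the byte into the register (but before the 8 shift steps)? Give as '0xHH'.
Register before byte 6: 0xC6
Byte 6: 0x84
0xC6 XOR 0x84 = 0x42

Answer: 0x42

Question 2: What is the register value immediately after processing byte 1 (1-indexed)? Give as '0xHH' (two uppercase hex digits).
Answer: 0x89

Derivation:
After byte 1 (0x80): reg=0x89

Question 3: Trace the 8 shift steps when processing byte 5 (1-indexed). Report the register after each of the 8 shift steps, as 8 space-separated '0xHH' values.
Answer: 0x35 0x6A 0xD4 0xAF 0x59 0xB2 0x63 0xC6

Derivation:
After byte 1 (0x80): reg=0x89
After byte 2 (0x04): reg=0xAA
After byte 3 (0xEB): reg=0xC0
After byte 4 (0x60): reg=0x69
Register before byte 5: 0x69
After XOR with byte 0xF0: 0x99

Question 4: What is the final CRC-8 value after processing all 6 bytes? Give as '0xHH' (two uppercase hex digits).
Answer: 0xC9

Derivation:
After byte 1 (0x80): reg=0x89
After byte 2 (0x04): reg=0xAA
After byte 3 (0xEB): reg=0xC0
After byte 4 (0x60): reg=0x69
After byte 5 (0xF0): reg=0xC6
After byte 6 (0x84): reg=0xC9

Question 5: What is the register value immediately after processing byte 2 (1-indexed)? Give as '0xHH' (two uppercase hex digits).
Answer: 0xAA

Derivation:
After byte 1 (0x80): reg=0x89
After byte 2 (0x04): reg=0xAA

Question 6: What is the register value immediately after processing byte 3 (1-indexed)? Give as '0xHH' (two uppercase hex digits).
After byte 1 (0x80): reg=0x89
After byte 2 (0x04): reg=0xAA
After byte 3 (0xEB): reg=0xC0

Answer: 0xC0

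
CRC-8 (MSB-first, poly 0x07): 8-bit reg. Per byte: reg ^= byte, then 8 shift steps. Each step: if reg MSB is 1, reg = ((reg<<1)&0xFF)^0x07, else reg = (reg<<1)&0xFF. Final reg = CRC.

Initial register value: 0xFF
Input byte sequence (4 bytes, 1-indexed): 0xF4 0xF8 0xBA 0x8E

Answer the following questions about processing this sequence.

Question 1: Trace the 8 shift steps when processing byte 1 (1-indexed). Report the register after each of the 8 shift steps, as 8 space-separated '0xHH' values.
Register before byte 1: 0xFF
After XOR with byte 0xF4: 0x0B

Answer: 0x16 0x2C 0x58 0xB0 0x67 0xCE 0x9B 0x31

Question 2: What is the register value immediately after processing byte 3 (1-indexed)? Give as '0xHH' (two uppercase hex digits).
Answer: 0x7F

Derivation:
After byte 1 (0xF4): reg=0x31
After byte 2 (0xF8): reg=0x71
After byte 3 (0xBA): reg=0x7F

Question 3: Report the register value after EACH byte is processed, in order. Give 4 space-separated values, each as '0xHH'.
0x31 0x71 0x7F 0xD9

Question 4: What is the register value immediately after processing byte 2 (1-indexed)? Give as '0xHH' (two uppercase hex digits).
Answer: 0x71

Derivation:
After byte 1 (0xF4): reg=0x31
After byte 2 (0xF8): reg=0x71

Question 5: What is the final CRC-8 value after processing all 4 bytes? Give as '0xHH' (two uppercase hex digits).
Answer: 0xD9

Derivation:
After byte 1 (0xF4): reg=0x31
After byte 2 (0xF8): reg=0x71
After byte 3 (0xBA): reg=0x7F
After byte 4 (0x8E): reg=0xD9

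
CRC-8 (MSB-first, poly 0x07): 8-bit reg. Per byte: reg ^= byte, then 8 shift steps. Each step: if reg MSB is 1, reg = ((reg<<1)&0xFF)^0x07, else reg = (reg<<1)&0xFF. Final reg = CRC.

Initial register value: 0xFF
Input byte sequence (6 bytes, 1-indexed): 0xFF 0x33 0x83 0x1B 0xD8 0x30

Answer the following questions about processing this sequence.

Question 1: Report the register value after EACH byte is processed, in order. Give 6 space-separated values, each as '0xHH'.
0x00 0x99 0x46 0x94 0xE3 0x37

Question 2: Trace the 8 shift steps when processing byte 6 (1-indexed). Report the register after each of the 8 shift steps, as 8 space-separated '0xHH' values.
After byte 1 (0xFF): reg=0x00
After byte 2 (0x33): reg=0x99
After byte 3 (0x83): reg=0x46
After byte 4 (0x1B): reg=0x94
After byte 5 (0xD8): reg=0xE3
Register before byte 6: 0xE3
After XOR with byte 0x30: 0xD3

Answer: 0xA1 0x45 0x8A 0x13 0x26 0x4C 0x98 0x37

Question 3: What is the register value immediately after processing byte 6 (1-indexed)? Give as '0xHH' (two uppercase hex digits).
After byte 1 (0xFF): reg=0x00
After byte 2 (0x33): reg=0x99
After byte 3 (0x83): reg=0x46
After byte 4 (0x1B): reg=0x94
After byte 5 (0xD8): reg=0xE3
After byte 6 (0x30): reg=0x37

Answer: 0x37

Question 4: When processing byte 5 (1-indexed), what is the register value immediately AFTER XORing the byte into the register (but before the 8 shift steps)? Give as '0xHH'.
Register before byte 5: 0x94
Byte 5: 0xD8
0x94 XOR 0xD8 = 0x4C

Answer: 0x4C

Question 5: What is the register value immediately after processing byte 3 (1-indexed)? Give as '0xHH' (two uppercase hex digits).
After byte 1 (0xFF): reg=0x00
After byte 2 (0x33): reg=0x99
After byte 3 (0x83): reg=0x46

Answer: 0x46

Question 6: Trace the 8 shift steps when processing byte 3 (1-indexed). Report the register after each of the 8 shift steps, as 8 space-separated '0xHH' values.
After byte 1 (0xFF): reg=0x00
After byte 2 (0x33): reg=0x99
Register before byte 3: 0x99
After XOR with byte 0x83: 0x1A

Answer: 0x34 0x68 0xD0 0xA7 0x49 0x92 0x23 0x46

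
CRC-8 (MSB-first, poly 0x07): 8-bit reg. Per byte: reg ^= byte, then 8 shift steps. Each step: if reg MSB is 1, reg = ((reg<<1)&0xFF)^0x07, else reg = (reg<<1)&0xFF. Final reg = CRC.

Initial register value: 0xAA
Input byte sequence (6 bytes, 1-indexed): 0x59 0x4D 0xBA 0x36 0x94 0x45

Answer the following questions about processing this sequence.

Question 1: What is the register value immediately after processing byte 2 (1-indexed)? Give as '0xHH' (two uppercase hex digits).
After byte 1 (0x59): reg=0xD7
After byte 2 (0x4D): reg=0xCF

Answer: 0xCF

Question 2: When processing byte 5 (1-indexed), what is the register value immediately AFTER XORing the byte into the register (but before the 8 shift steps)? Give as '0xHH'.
Answer: 0xF5

Derivation:
Register before byte 5: 0x61
Byte 5: 0x94
0x61 XOR 0x94 = 0xF5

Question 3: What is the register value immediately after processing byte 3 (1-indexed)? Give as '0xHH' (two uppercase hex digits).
After byte 1 (0x59): reg=0xD7
After byte 2 (0x4D): reg=0xCF
After byte 3 (0xBA): reg=0x4C

Answer: 0x4C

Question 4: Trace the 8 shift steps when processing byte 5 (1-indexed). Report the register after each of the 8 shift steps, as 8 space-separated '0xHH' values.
Answer: 0xED 0xDD 0xBD 0x7D 0xFA 0xF3 0xE1 0xC5

Derivation:
After byte 1 (0x59): reg=0xD7
After byte 2 (0x4D): reg=0xCF
After byte 3 (0xBA): reg=0x4C
After byte 4 (0x36): reg=0x61
Register before byte 5: 0x61
After XOR with byte 0x94: 0xF5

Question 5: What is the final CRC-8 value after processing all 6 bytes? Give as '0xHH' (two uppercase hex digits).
Answer: 0x89

Derivation:
After byte 1 (0x59): reg=0xD7
After byte 2 (0x4D): reg=0xCF
After byte 3 (0xBA): reg=0x4C
After byte 4 (0x36): reg=0x61
After byte 5 (0x94): reg=0xC5
After byte 6 (0x45): reg=0x89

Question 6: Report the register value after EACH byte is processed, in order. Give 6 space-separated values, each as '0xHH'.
0xD7 0xCF 0x4C 0x61 0xC5 0x89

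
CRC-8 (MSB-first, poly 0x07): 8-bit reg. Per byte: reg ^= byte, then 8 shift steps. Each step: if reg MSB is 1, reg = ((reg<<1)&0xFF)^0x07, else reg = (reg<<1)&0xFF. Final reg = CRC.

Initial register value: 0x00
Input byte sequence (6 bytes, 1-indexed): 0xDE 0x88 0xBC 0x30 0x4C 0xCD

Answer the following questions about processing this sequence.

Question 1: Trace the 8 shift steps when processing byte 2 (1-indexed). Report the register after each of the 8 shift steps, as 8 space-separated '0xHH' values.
Answer: 0x3F 0x7E 0xFC 0xFF 0xF9 0xF5 0xED 0xDD

Derivation:
After byte 1 (0xDE): reg=0x14
Register before byte 2: 0x14
After XOR with byte 0x88: 0x9C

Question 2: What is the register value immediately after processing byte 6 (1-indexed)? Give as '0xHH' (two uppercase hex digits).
After byte 1 (0xDE): reg=0x14
After byte 2 (0x88): reg=0xDD
After byte 3 (0xBC): reg=0x20
After byte 4 (0x30): reg=0x70
After byte 5 (0x4C): reg=0xB4
After byte 6 (0xCD): reg=0x68

Answer: 0x68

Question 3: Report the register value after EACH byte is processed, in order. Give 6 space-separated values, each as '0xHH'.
0x14 0xDD 0x20 0x70 0xB4 0x68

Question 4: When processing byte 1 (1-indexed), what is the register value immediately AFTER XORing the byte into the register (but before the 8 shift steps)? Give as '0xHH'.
Register before byte 1: 0x00
Byte 1: 0xDE
0x00 XOR 0xDE = 0xDE

Answer: 0xDE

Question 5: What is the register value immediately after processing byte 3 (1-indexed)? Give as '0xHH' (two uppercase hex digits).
Answer: 0x20

Derivation:
After byte 1 (0xDE): reg=0x14
After byte 2 (0x88): reg=0xDD
After byte 3 (0xBC): reg=0x20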